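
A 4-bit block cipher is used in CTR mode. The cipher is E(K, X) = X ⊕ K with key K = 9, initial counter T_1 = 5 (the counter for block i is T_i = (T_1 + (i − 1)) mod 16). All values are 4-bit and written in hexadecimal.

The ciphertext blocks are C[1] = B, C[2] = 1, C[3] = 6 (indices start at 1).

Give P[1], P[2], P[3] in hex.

P[1] = 7, P[2] = E, P[3] = 8

CTR decryption: S_i = E(K, T_i) where T_i is the counter for block i; P_i = C_i ⊕ S_i.
P[1]: T = 5, S = E(K, T) = C; B ⊕ C = 7.
P[2]: T = 6, S = E(K, T) = F; 1 ⊕ F = E.
P[3]: T = 7, S = E(K, T) = E; 6 ⊕ E = 8.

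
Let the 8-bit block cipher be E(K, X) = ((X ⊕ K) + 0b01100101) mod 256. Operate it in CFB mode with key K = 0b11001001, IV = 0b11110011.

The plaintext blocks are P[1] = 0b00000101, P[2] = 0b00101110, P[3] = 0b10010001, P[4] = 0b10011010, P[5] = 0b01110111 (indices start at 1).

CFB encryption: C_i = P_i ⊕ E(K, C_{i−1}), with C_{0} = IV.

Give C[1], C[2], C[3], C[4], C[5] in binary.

C[1]: E(K, 0b11110011) = 0b10011111; 0b00000101 ⊕ 0b10011111 = 0b10011010.
C[2]: E(K, 0b10011010) = 0b10111000; 0b00101110 ⊕ 0b10111000 = 0b10010110.
C[3]: E(K, 0b10010110) = 0b11000100; 0b10010001 ⊕ 0b11000100 = 0b01010101.
C[4]: E(K, 0b01010101) = 0b00000001; 0b10011010 ⊕ 0b00000001 = 0b10011011.
C[5]: E(K, 0b10011011) = 0b10110111; 0b01110111 ⊕ 0b10110111 = 0b11000000.

C[1] = 0b10011010, C[2] = 0b10010110, C[3] = 0b01010101, C[4] = 0b10011011, C[5] = 0b11000000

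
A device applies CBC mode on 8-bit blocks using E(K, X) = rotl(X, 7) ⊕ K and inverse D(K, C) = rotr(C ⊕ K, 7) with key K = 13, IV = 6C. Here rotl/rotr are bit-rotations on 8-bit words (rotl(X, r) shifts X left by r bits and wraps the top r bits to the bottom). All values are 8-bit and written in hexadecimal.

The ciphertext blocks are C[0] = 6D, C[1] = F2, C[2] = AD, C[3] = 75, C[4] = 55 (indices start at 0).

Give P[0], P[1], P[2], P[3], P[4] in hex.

CBC decryption: P_i = D(K, C_i) ⊕ C_{i−1}, with C_{−1} = IV.
P[0]: D(K, 6D) = FC; FC ⊕ 6C = 90.
P[1]: D(K, F2) = C3; C3 ⊕ 6D = AE.
P[2]: D(K, AD) = 7D; 7D ⊕ F2 = 8F.
P[3]: D(K, 75) = CC; CC ⊕ AD = 61.
P[4]: D(K, 55) = 8C; 8C ⊕ 75 = F9.

P[0] = 90, P[1] = AE, P[2] = 8F, P[3] = 61, P[4] = F9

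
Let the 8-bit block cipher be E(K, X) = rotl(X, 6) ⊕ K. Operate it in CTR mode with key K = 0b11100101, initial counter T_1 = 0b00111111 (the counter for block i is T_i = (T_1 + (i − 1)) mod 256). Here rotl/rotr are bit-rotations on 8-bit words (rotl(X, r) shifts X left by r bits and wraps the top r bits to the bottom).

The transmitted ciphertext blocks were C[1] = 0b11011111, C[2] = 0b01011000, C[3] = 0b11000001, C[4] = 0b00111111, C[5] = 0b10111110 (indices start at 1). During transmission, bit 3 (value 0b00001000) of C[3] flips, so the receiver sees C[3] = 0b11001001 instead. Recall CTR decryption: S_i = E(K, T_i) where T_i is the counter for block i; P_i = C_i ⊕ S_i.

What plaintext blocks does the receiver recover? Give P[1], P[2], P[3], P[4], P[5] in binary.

P[1] = 0b11110101, P[2] = 0b10101101, P[3] = 0b01111100, P[4] = 0b01001010, P[5] = 0b10001011

Only C[3] changed, to 0b11001001. In CTR, a change in C_i flips the same bit in P_i only; the keystream is unaffected. Decrypting the received ciphertext:
P[1]: T = 0b00111111, S = E(K, T) = 0b00101010; 0b11011111 ⊕ 0b00101010 = 0b11110101.
P[2]: T = 0b01000000, S = E(K, T) = 0b11110101; 0b01011000 ⊕ 0b11110101 = 0b10101101.
P[3]: T = 0b01000001, S = E(K, T) = 0b10110101; 0b11001001 ⊕ 0b10110101 = 0b01111100.
P[4]: T = 0b01000010, S = E(K, T) = 0b01110101; 0b00111111 ⊕ 0b01110101 = 0b01001010.
P[5]: T = 0b01000011, S = E(K, T) = 0b00110101; 0b10111110 ⊕ 0b00110101 = 0b10001011.
Blocks that differ from the original plaintext: P[3].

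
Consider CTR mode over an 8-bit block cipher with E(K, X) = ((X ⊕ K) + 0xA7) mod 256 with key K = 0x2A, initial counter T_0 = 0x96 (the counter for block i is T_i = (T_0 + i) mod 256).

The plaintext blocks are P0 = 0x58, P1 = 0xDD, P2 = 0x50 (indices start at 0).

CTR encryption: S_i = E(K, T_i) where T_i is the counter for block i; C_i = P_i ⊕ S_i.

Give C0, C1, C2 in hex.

C0 = 0x3B, C1 = 0xB9, C2 = 0x09

C0: T = 0x96, S = E(K, T) = 0x63; 0x58 ⊕ 0x63 = 0x3B.
C1: T = 0x97, S = E(K, T) = 0x64; 0xDD ⊕ 0x64 = 0xB9.
C2: T = 0x98, S = E(K, T) = 0x59; 0x50 ⊕ 0x59 = 0x09.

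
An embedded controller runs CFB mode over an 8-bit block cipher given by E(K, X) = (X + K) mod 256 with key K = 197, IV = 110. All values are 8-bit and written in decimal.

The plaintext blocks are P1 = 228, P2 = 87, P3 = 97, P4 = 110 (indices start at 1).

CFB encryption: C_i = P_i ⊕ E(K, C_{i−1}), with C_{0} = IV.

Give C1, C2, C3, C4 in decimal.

C1: E(K, 110) = 51; 228 ⊕ 51 = 215.
C2: E(K, 215) = 156; 87 ⊕ 156 = 203.
C3: E(K, 203) = 144; 97 ⊕ 144 = 241.
C4: E(K, 241) = 182; 110 ⊕ 182 = 216.

C1 = 215, C2 = 203, C3 = 241, C4 = 216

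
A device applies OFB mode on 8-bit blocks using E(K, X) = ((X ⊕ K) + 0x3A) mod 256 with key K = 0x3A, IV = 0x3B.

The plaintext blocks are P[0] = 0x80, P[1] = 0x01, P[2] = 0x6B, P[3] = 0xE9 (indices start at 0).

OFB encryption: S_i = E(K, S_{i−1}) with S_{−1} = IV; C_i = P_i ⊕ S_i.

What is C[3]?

C[3] = 0xD2

C[0]: S = E(K, 0x3B) = 0x3B; 0x80 ⊕ 0x3B = 0xBB.
C[1]: S = E(K, 0x3B) = 0x3B; 0x01 ⊕ 0x3B = 0x3A.
C[2]: S = E(K, 0x3B) = 0x3B; 0x6B ⊕ 0x3B = 0x50.
C[3]: S = E(K, 0x3B) = 0x3B; 0xE9 ⊕ 0x3B = 0xD2.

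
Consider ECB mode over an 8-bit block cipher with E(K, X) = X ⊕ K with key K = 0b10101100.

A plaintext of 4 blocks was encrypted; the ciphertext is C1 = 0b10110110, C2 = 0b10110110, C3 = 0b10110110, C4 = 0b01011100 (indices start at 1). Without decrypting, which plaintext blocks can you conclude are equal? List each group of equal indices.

P1 = P2 = P3

ECB encrypts each block independently with the same key, so equal ciphertext blocks imply equal plaintext blocks.
C1 = C2 = C3 = 0b10110110, so P1 = P2 = P3.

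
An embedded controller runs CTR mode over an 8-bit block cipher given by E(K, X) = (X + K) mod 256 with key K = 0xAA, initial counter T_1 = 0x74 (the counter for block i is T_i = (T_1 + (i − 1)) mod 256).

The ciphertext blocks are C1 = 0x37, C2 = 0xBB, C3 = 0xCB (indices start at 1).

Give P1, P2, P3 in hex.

CTR decryption: S_i = E(K, T_i) where T_i is the counter for block i; P_i = C_i ⊕ S_i.
P1: T = 0x74, S = E(K, T) = 0x1E; 0x37 ⊕ 0x1E = 0x29.
P2: T = 0x75, S = E(K, T) = 0x1F; 0xBB ⊕ 0x1F = 0xA4.
P3: T = 0x76, S = E(K, T) = 0x20; 0xCB ⊕ 0x20 = 0xEB.

P1 = 0x29, P2 = 0xA4, P3 = 0xEB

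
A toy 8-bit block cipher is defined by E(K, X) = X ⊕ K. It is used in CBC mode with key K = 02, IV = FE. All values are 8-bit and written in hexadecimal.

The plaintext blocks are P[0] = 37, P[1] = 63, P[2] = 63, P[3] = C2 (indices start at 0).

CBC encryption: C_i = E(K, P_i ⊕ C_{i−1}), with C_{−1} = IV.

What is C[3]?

C[0]: P[0] ⊕ FE = C9; E(K, C9) = CB.
C[1]: P[1] ⊕ CB = A8; E(K, A8) = AA.
C[2]: P[2] ⊕ AA = C9; E(K, C9) = CB.
C[3]: P[3] ⊕ CB = 09; E(K, 09) = 0B.

C[3] = 0B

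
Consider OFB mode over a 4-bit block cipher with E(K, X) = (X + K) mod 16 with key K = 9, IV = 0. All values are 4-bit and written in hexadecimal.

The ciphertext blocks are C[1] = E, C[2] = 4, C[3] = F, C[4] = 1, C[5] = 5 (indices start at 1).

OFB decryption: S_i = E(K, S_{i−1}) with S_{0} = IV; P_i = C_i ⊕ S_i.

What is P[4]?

P[1]: S = E(K, 0) = 9; E ⊕ 9 = 7.
P[2]: S = E(K, 9) = 2; 4 ⊕ 2 = 6.
P[3]: S = E(K, 2) = B; F ⊕ B = 4.
P[4]: S = E(K, B) = 4; 1 ⊕ 4 = 5.

P[4] = 5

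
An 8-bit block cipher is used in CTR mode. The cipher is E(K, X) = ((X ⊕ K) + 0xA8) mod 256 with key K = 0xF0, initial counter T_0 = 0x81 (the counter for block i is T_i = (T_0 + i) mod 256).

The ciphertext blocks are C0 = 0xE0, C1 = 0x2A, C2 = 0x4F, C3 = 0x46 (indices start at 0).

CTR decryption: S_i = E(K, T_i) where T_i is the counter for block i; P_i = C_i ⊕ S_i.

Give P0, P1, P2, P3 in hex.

P0: T = 0x81, S = E(K, T) = 0x19; 0xE0 ⊕ 0x19 = 0xF9.
P1: T = 0x82, S = E(K, T) = 0x1A; 0x2A ⊕ 0x1A = 0x30.
P2: T = 0x83, S = E(K, T) = 0x1B; 0x4F ⊕ 0x1B = 0x54.
P3: T = 0x84, S = E(K, T) = 0x1C; 0x46 ⊕ 0x1C = 0x5A.

P0 = 0xF9, P1 = 0x30, P2 = 0x54, P3 = 0x5A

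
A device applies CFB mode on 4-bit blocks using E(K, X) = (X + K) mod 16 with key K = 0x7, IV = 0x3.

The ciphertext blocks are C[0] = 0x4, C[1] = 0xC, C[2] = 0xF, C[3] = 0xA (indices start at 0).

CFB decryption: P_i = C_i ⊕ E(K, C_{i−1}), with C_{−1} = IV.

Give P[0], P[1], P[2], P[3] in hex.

P[0]: E(K, 0x3) = 0xA; 0x4 ⊕ 0xA = 0xE.
P[1]: E(K, 0x4) = 0xB; 0xC ⊕ 0xB = 0x7.
P[2]: E(K, 0xC) = 0x3; 0xF ⊕ 0x3 = 0xC.
P[3]: E(K, 0xF) = 0x6; 0xA ⊕ 0x6 = 0xC.

P[0] = 0xE, P[1] = 0x7, P[2] = 0xC, P[3] = 0xC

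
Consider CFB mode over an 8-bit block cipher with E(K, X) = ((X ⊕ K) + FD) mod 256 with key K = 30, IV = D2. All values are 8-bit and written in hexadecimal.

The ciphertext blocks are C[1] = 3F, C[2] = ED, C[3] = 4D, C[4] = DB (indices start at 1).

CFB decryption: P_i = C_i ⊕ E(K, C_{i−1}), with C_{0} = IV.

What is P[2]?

P[2]: E(K, 3F) = 0C; ED ⊕ 0C = E1.

P[2] = E1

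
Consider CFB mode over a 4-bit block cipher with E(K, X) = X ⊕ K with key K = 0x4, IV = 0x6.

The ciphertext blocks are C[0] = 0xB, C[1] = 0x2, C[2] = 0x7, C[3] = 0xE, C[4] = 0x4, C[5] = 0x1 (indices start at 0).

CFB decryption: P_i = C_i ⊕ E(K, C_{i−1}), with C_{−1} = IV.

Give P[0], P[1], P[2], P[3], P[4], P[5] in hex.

P[0]: E(K, 0x6) = 0x2; 0xB ⊕ 0x2 = 0x9.
P[1]: E(K, 0xB) = 0xF; 0x2 ⊕ 0xF = 0xD.
P[2]: E(K, 0x2) = 0x6; 0x7 ⊕ 0x6 = 0x1.
P[3]: E(K, 0x7) = 0x3; 0xE ⊕ 0x3 = 0xD.
P[4]: E(K, 0xE) = 0xA; 0x4 ⊕ 0xA = 0xE.
P[5]: E(K, 0x4) = 0x0; 0x1 ⊕ 0x0 = 0x1.

P[0] = 0x9, P[1] = 0xD, P[2] = 0x1, P[3] = 0xD, P[4] = 0xE, P[5] = 0x1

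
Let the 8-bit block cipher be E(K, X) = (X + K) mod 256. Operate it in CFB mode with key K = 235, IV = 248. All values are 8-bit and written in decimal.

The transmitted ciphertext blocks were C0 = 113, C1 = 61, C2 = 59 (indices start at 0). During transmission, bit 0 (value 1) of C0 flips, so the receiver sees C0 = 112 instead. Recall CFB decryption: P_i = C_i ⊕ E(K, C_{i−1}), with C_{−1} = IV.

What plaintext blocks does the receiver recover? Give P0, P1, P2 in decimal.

Only C0 changed, to 112. In CFB, a change in C_i flips the same bit in P_i and garbles P_{i+1}. Decrypting the received ciphertext:
P0: E(K, 248) = 227; 112 ⊕ 227 = 147.
P1: E(K, 112) = 91; 61 ⊕ 91 = 102.
P2: E(K, 61) = 40; 59 ⊕ 40 = 19.
Blocks that differ from the original plaintext: P0, P1.

P0 = 147, P1 = 102, P2 = 19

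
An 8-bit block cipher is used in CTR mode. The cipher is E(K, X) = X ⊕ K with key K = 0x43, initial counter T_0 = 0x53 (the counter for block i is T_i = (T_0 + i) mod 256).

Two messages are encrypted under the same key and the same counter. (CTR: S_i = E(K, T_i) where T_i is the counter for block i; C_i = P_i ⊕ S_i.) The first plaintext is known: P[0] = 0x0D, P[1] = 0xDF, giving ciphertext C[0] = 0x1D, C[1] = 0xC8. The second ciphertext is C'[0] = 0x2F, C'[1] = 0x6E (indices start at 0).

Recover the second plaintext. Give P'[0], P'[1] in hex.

P'[0] = 0x3F, P'[1] = 0x79

In CTR with a reused counter, both messages share the same keystream S_i, so C_i ⊕ C'_i = P_i ⊕ P'_i and thus P'_i = P_i ⊕ C_i ⊕ C'_i.
P'[0]: 0x0D ⊕ 0x1D ⊕ 0x2F = 0x3F.
P'[1]: 0xDF ⊕ 0xC8 ⊕ 0x6E = 0x79.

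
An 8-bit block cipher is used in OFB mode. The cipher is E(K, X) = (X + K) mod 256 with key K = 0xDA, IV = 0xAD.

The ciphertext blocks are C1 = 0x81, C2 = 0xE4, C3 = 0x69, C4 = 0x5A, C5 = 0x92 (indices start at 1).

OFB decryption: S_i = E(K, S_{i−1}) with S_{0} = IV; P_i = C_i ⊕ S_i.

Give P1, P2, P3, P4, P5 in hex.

P1: S = E(K, 0xAD) = 0x87; 0x81 ⊕ 0x87 = 0x06.
P2: S = E(K, 0x87) = 0x61; 0xE4 ⊕ 0x61 = 0x85.
P3: S = E(K, 0x61) = 0x3B; 0x69 ⊕ 0x3B = 0x52.
P4: S = E(K, 0x3B) = 0x15; 0x5A ⊕ 0x15 = 0x4F.
P5: S = E(K, 0x15) = 0xEF; 0x92 ⊕ 0xEF = 0x7D.

P1 = 0x06, P2 = 0x85, P3 = 0x52, P4 = 0x4F, P5 = 0x7D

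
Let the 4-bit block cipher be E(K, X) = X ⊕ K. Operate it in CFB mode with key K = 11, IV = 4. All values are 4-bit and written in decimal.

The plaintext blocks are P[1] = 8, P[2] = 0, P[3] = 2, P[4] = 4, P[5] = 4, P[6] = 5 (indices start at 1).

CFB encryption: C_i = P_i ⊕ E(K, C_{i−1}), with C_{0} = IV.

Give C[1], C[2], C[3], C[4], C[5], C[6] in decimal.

C[1]: E(K, 4) = 15; 8 ⊕ 15 = 7.
C[2]: E(K, 7) = 12; 0 ⊕ 12 = 12.
C[3]: E(K, 12) = 7; 2 ⊕ 7 = 5.
C[4]: E(K, 5) = 14; 4 ⊕ 14 = 10.
C[5]: E(K, 10) = 1; 4 ⊕ 1 = 5.
C[6]: E(K, 5) = 14; 5 ⊕ 14 = 11.

C[1] = 7, C[2] = 12, C[3] = 5, C[4] = 10, C[5] = 5, C[6] = 11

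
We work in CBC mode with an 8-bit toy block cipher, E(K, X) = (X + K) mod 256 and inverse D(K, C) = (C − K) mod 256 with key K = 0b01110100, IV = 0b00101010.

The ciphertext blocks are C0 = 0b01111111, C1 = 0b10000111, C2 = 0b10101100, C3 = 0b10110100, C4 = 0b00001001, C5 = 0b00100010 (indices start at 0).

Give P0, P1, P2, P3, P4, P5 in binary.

P0 = 0b00100001, P1 = 0b01101100, P2 = 0b10111111, P3 = 0b11101100, P4 = 0b00100001, P5 = 0b10100111

CBC decryption: P_i = D(K, C_i) ⊕ C_{i−1}, with C_{−1} = IV.
P0: D(K, 0b01111111) = 0b00001011; 0b00001011 ⊕ 0b00101010 = 0b00100001.
P1: D(K, 0b10000111) = 0b00010011; 0b00010011 ⊕ 0b01111111 = 0b01101100.
P2: D(K, 0b10101100) = 0b00111000; 0b00111000 ⊕ 0b10000111 = 0b10111111.
P3: D(K, 0b10110100) = 0b01000000; 0b01000000 ⊕ 0b10101100 = 0b11101100.
P4: D(K, 0b00001001) = 0b10010101; 0b10010101 ⊕ 0b10110100 = 0b00100001.
P5: D(K, 0b00100010) = 0b10101110; 0b10101110 ⊕ 0b00001001 = 0b10100111.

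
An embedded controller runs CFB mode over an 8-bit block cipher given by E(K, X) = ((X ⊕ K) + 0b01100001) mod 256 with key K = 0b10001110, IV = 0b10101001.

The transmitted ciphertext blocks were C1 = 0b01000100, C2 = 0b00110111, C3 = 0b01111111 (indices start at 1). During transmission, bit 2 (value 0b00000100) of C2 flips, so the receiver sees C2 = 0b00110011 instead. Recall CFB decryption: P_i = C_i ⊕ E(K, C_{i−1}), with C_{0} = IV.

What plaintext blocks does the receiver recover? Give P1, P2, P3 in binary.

Only C2 changed, to 0b00110011. In CFB, a change in C_i flips the same bit in P_i and garbles P_{i+1}. Decrypting the received ciphertext:
P1: E(K, 0b10101001) = 0b10001000; 0b01000100 ⊕ 0b10001000 = 0b11001100.
P2: E(K, 0b01000100) = 0b00101011; 0b00110011 ⊕ 0b00101011 = 0b00011000.
P3: E(K, 0b00110011) = 0b00011110; 0b01111111 ⊕ 0b00011110 = 0b01100001.
Blocks that differ from the original plaintext: P2, P3.

P1 = 0b11001100, P2 = 0b00011000, P3 = 0b01100001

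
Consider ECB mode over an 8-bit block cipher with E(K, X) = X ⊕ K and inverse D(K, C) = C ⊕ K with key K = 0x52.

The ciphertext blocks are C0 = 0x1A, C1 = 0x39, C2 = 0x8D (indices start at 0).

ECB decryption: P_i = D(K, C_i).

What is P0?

P0 = 0x48

P0: D(K, 0x1A) = 0x48.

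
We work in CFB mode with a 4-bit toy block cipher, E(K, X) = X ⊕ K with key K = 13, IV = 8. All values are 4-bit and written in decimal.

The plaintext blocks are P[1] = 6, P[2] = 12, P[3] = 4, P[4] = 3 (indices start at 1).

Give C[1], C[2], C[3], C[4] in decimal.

CFB encryption: C_i = P_i ⊕ E(K, C_{i−1}), with C_{0} = IV.
C[1]: E(K, 8) = 5; 6 ⊕ 5 = 3.
C[2]: E(K, 3) = 14; 12 ⊕ 14 = 2.
C[3]: E(K, 2) = 15; 4 ⊕ 15 = 11.
C[4]: E(K, 11) = 6; 3 ⊕ 6 = 5.

C[1] = 3, C[2] = 2, C[3] = 11, C[4] = 5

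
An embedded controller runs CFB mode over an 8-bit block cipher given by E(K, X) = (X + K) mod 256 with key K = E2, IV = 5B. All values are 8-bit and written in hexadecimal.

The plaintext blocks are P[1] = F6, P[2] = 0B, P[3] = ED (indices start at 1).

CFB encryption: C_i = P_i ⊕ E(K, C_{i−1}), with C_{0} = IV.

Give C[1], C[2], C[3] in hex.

C[1]: E(K, 5B) = 3D; F6 ⊕ 3D = CB.
C[2]: E(K, CB) = AD; 0B ⊕ AD = A6.
C[3]: E(K, A6) = 88; ED ⊕ 88 = 65.

C[1] = CB, C[2] = A6, C[3] = 65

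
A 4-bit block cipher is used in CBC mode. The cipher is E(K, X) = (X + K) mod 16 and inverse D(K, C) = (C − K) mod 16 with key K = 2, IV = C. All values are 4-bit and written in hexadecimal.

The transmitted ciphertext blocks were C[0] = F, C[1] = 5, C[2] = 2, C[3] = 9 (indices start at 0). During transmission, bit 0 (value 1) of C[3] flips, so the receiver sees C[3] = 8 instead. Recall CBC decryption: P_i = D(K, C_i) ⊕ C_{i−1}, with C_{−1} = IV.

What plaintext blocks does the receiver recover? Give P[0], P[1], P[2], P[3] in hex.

Only C[3] changed, to 8. In CBC, a change in C_i garbles P_i and flips the same bit in P_{i+1}. Decrypting the received ciphertext:
P[0]: D(K, F) = D; D ⊕ C = 1.
P[1]: D(K, 5) = 3; 3 ⊕ F = C.
P[2]: D(K, 2) = 0; 0 ⊕ 5 = 5.
P[3]: D(K, 8) = 6; 6 ⊕ 2 = 4.
Blocks that differ from the original plaintext: P[3].

P[0] = 1, P[1] = C, P[2] = 5, P[3] = 4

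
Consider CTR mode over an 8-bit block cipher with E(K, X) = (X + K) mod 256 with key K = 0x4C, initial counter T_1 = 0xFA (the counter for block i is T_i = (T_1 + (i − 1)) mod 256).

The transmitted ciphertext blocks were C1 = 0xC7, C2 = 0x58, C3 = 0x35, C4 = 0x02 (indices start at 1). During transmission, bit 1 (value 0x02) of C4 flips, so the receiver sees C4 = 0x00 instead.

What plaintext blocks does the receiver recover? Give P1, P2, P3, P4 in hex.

CTR decryption: S_i = E(K, T_i) where T_i is the counter for block i; P_i = C_i ⊕ S_i.
Only C4 changed, to 0x00. In CTR, a change in C_i flips the same bit in P_i only; the keystream is unaffected. Decrypting the received ciphertext:
P1: T = 0xFA, S = E(K, T) = 0x46; 0xC7 ⊕ 0x46 = 0x81.
P2: T = 0xFB, S = E(K, T) = 0x47; 0x58 ⊕ 0x47 = 0x1F.
P3: T = 0xFC, S = E(K, T) = 0x48; 0x35 ⊕ 0x48 = 0x7D.
P4: T = 0xFD, S = E(K, T) = 0x49; 0x00 ⊕ 0x49 = 0x49.
Blocks that differ from the original plaintext: P4.

P1 = 0x81, P2 = 0x1F, P3 = 0x7D, P4 = 0x49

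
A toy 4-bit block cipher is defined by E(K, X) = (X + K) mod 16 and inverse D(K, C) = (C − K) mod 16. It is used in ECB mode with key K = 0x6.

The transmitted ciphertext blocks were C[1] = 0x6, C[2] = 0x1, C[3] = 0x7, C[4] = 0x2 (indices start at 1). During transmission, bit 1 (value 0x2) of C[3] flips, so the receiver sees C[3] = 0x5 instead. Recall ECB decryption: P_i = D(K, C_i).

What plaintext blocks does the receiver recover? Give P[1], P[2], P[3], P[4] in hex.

P[1] = 0x0, P[2] = 0xB, P[3] = 0xF, P[4] = 0xC

Only C[3] changed, to 0x5. In ECB, a change in C_i affects only P_i. Decrypting the received ciphertext:
P[1]: D(K, 0x6) = 0x0.
P[2]: D(K, 0x1) = 0xB.
P[3]: D(K, 0x5) = 0xF.
P[4]: D(K, 0x2) = 0xC.
Blocks that differ from the original plaintext: P[3].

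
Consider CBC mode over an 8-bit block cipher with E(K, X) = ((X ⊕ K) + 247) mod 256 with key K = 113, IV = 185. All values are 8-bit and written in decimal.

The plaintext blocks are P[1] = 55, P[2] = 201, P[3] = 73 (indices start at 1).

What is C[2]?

C[2] = 69

CBC encryption: C_i = E(K, P_i ⊕ C_{i−1}), with C_{0} = IV.
C[1]: P[1] ⊕ 185 = 142; E(K, 142) = 246.
C[2]: P[2] ⊕ 246 = 63; E(K, 63) = 69.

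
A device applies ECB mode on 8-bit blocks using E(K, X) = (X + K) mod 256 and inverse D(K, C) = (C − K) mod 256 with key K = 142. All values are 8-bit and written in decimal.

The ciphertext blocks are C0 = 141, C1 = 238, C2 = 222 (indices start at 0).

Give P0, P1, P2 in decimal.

P0 = 255, P1 = 96, P2 = 80

ECB decryption: P_i = D(K, C_i).
P0: D(K, 141) = 255.
P1: D(K, 238) = 96.
P2: D(K, 222) = 80.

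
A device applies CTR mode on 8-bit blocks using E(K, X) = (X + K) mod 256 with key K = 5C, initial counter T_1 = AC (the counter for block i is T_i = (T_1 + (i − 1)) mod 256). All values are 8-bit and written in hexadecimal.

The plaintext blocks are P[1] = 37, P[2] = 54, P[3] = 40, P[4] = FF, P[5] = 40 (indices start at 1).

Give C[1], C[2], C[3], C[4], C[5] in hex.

CTR encryption: S_i = E(K, T_i) where T_i is the counter for block i; C_i = P_i ⊕ S_i.
C[1]: T = AC, S = E(K, T) = 08; 37 ⊕ 08 = 3F.
C[2]: T = AD, S = E(K, T) = 09; 54 ⊕ 09 = 5D.
C[3]: T = AE, S = E(K, T) = 0A; 40 ⊕ 0A = 4A.
C[4]: T = AF, S = E(K, T) = 0B; FF ⊕ 0B = F4.
C[5]: T = B0, S = E(K, T) = 0C; 40 ⊕ 0C = 4C.

C[1] = 3F, C[2] = 5D, C[3] = 4A, C[4] = F4, C[5] = 4C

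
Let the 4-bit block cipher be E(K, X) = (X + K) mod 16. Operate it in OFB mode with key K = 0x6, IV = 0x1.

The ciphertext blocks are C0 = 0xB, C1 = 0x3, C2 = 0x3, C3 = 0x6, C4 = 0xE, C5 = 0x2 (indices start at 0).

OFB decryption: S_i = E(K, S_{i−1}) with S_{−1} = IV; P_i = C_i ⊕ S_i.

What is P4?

P4 = 0x1

P0: S = E(K, 0x1) = 0x7; 0xB ⊕ 0x7 = 0xC.
P1: S = E(K, 0x7) = 0xD; 0x3 ⊕ 0xD = 0xE.
P2: S = E(K, 0xD) = 0x3; 0x3 ⊕ 0x3 = 0x0.
P3: S = E(K, 0x3) = 0x9; 0x6 ⊕ 0x9 = 0xF.
P4: S = E(K, 0x9) = 0xF; 0xE ⊕ 0xF = 0x1.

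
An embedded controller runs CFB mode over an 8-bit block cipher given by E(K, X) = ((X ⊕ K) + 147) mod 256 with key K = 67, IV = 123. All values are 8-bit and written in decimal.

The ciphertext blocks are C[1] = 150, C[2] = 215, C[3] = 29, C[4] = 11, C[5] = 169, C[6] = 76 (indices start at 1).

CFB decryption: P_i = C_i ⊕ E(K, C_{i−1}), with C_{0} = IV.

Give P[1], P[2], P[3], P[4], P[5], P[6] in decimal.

P[1]: E(K, 123) = 203; 150 ⊕ 203 = 93.
P[2]: E(K, 150) = 104; 215 ⊕ 104 = 191.
P[3]: E(K, 215) = 39; 29 ⊕ 39 = 58.
P[4]: E(K, 29) = 241; 11 ⊕ 241 = 250.
P[5]: E(K, 11) = 219; 169 ⊕ 219 = 114.
P[6]: E(K, 169) = 125; 76 ⊕ 125 = 49.

P[1] = 93, P[2] = 191, P[3] = 58, P[4] = 250, P[5] = 114, P[6] = 49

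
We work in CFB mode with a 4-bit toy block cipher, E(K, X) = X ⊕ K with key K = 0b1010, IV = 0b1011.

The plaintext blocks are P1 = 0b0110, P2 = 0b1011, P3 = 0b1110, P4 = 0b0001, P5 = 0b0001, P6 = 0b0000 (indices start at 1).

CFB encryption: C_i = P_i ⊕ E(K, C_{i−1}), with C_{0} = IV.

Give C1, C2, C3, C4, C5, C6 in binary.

C1 = 0b0111, C2 = 0b0110, C3 = 0b0010, C4 = 0b1001, C5 = 0b0010, C6 = 0b1000

C1: E(K, 0b1011) = 0b0001; 0b0110 ⊕ 0b0001 = 0b0111.
C2: E(K, 0b0111) = 0b1101; 0b1011 ⊕ 0b1101 = 0b0110.
C3: E(K, 0b0110) = 0b1100; 0b1110 ⊕ 0b1100 = 0b0010.
C4: E(K, 0b0010) = 0b1000; 0b0001 ⊕ 0b1000 = 0b1001.
C5: E(K, 0b1001) = 0b0011; 0b0001 ⊕ 0b0011 = 0b0010.
C6: E(K, 0b0010) = 0b1000; 0b0000 ⊕ 0b1000 = 0b1000.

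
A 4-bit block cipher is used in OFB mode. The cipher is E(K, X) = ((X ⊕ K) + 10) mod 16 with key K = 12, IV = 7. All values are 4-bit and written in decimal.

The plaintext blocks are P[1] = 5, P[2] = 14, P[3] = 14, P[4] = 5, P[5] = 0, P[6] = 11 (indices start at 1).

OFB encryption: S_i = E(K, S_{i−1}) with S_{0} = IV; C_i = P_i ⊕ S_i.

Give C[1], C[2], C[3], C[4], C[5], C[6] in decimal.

C[1] = 0, C[2] = 13, C[3] = 7, C[4] = 10, C[5] = 13, C[6] = 0

C[1]: S = E(K, 7) = 5; 5 ⊕ 5 = 0.
C[2]: S = E(K, 5) = 3; 14 ⊕ 3 = 13.
C[3]: S = E(K, 3) = 9; 14 ⊕ 9 = 7.
C[4]: S = E(K, 9) = 15; 5 ⊕ 15 = 10.
C[5]: S = E(K, 15) = 13; 0 ⊕ 13 = 13.
C[6]: S = E(K, 13) = 11; 11 ⊕ 11 = 0.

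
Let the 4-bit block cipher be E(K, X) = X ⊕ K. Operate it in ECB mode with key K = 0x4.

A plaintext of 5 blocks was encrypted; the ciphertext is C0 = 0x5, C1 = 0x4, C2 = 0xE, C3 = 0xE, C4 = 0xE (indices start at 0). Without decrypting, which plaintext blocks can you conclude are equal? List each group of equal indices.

ECB encrypts each block independently with the same key, so equal ciphertext blocks imply equal plaintext blocks.
C2 = C3 = C4 = 0xE, so P2 = P3 = P4.

P2 = P3 = P4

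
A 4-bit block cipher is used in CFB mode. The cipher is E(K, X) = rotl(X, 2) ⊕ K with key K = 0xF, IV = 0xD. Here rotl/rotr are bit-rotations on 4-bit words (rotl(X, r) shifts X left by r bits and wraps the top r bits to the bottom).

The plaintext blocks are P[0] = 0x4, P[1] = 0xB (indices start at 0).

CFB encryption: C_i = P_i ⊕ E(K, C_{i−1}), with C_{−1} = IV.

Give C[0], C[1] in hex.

C[0] = 0xC, C[1] = 0x7

C[0]: E(K, 0xD) = 0x8; 0x4 ⊕ 0x8 = 0xC.
C[1]: E(K, 0xC) = 0xC; 0xB ⊕ 0xC = 0x7.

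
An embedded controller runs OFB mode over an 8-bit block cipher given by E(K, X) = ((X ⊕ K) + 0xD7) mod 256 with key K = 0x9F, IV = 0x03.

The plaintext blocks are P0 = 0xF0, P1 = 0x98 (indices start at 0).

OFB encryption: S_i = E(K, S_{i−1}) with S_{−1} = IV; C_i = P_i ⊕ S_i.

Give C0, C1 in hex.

C0: S = E(K, 0x03) = 0x73; 0xF0 ⊕ 0x73 = 0x83.
C1: S = E(K, 0x73) = 0xC3; 0x98 ⊕ 0xC3 = 0x5B.

C0 = 0x83, C1 = 0x5B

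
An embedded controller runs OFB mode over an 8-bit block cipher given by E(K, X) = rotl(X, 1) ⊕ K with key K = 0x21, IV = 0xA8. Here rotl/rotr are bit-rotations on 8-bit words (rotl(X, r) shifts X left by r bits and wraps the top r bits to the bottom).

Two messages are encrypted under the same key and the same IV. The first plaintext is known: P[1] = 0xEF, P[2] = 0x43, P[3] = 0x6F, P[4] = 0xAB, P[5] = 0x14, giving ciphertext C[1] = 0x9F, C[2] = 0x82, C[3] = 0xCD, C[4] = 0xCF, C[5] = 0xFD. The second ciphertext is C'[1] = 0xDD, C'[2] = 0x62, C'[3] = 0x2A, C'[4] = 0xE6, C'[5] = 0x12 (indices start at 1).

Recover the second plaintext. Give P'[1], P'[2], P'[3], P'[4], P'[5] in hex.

In OFB with a reused IV, both messages share the same keystream S_i, so C_i ⊕ C'_i = P_i ⊕ P'_i and thus P'_i = P_i ⊕ C_i ⊕ C'_i.
P'[1]: 0xEF ⊕ 0x9F ⊕ 0xDD = 0xAD.
P'[2]: 0x43 ⊕ 0x82 ⊕ 0x62 = 0xA3.
P'[3]: 0x6F ⊕ 0xCD ⊕ 0x2A = 0x88.
P'[4]: 0xAB ⊕ 0xCF ⊕ 0xE6 = 0x82.
P'[5]: 0x14 ⊕ 0xFD ⊕ 0x12 = 0xFB.

P'[1] = 0xAD, P'[2] = 0xA3, P'[3] = 0x88, P'[4] = 0x82, P'[5] = 0xFB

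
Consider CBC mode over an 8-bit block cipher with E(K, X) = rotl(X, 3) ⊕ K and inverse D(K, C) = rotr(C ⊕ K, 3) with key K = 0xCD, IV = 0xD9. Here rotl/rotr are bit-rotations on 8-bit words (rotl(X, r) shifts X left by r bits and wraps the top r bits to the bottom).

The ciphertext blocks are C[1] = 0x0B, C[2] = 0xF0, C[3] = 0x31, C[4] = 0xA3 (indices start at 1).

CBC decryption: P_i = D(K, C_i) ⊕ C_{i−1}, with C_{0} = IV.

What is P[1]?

P[1] = 0x01

P[1]: D(K, 0x0B) = 0xD8; 0xD8 ⊕ 0xD9 = 0x01.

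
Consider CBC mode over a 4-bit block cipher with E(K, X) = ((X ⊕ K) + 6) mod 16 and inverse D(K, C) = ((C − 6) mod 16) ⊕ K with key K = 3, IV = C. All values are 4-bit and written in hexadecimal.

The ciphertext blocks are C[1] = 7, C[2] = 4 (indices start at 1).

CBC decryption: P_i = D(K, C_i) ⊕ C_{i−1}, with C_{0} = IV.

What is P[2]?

P[2] = A

P[2]: D(K, 4) = D; D ⊕ 7 = A.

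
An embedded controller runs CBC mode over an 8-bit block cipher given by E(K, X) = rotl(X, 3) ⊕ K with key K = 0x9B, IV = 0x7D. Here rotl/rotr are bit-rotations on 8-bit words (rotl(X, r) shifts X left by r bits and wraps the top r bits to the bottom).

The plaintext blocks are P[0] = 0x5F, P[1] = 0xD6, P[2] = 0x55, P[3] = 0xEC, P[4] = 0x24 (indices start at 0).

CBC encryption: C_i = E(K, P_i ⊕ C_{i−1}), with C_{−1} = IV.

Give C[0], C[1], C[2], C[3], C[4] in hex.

C[0]: P[0] ⊕ 0x7D = 0x22; E(K, 0x22) = 0x8A.
C[1]: P[1] ⊕ 0x8A = 0x5C; E(K, 0x5C) = 0x79.
C[2]: P[2] ⊕ 0x79 = 0x2C; E(K, 0x2C) = 0xFA.
C[3]: P[3] ⊕ 0xFA = 0x16; E(K, 0x16) = 0x2B.
C[4]: P[4] ⊕ 0x2B = 0x0F; E(K, 0x0F) = 0xE3.

C[0] = 0x8A, C[1] = 0x79, C[2] = 0xFA, C[3] = 0x2B, C[4] = 0xE3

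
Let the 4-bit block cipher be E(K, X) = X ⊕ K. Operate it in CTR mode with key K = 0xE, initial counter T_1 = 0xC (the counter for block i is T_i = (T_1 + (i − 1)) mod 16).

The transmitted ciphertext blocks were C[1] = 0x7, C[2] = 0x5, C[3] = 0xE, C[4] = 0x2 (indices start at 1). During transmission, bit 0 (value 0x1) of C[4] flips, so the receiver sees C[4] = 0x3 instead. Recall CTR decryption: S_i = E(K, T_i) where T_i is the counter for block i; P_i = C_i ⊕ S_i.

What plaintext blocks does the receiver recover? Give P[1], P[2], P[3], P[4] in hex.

P[1] = 0x5, P[2] = 0x6, P[3] = 0xE, P[4] = 0x2

Only C[4] changed, to 0x3. In CTR, a change in C_i flips the same bit in P_i only; the keystream is unaffected. Decrypting the received ciphertext:
P[1]: T = 0xC, S = E(K, T) = 0x2; 0x7 ⊕ 0x2 = 0x5.
P[2]: T = 0xD, S = E(K, T) = 0x3; 0x5 ⊕ 0x3 = 0x6.
P[3]: T = 0xE, S = E(K, T) = 0x0; 0xE ⊕ 0x0 = 0xE.
P[4]: T = 0xF, S = E(K, T) = 0x1; 0x3 ⊕ 0x1 = 0x2.
Blocks that differ from the original plaintext: P[4].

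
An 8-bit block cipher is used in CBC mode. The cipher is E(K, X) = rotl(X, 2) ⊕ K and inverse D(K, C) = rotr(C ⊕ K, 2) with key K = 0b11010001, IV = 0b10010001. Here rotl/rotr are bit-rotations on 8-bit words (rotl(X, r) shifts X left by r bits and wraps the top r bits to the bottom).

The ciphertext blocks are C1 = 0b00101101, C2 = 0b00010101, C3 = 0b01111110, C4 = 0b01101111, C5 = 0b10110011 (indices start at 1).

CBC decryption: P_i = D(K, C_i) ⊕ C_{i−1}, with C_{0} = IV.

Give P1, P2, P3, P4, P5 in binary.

P1: D(K, 0b00101101) = 0b00111111; 0b00111111 ⊕ 0b10010001 = 0b10101110.
P2: D(K, 0b00010101) = 0b00110001; 0b00110001 ⊕ 0b00101101 = 0b00011100.
P3: D(K, 0b01111110) = 0b11101011; 0b11101011 ⊕ 0b00010101 = 0b11111110.
P4: D(K, 0b01101111) = 0b10101111; 0b10101111 ⊕ 0b01111110 = 0b11010001.
P5: D(K, 0b10110011) = 0b10011000; 0b10011000 ⊕ 0b01101111 = 0b11110111.

P1 = 0b10101110, P2 = 0b00011100, P3 = 0b11111110, P4 = 0b11010001, P5 = 0b11110111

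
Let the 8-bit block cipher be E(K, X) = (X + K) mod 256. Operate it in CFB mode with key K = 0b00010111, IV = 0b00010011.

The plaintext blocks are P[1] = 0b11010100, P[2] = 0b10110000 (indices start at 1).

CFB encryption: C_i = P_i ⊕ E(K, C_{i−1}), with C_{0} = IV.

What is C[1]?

C[1]: E(K, 0b00010011) = 0b00101010; 0b11010100 ⊕ 0b00101010 = 0b11111110.

C[1] = 0b11111110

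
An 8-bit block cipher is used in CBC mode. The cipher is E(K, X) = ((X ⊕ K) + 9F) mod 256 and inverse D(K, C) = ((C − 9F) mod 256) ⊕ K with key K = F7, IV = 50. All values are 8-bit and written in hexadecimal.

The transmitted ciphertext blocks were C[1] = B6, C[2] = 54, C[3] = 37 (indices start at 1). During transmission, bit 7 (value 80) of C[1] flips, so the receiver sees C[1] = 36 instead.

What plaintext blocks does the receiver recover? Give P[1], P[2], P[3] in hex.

CBC decryption: P_i = D(K, C_i) ⊕ C_{i−1}, with C_{0} = IV.
Only C[1] changed, to 36. In CBC, a change in C_i garbles P_i and flips the same bit in P_{i+1}. Decrypting the received ciphertext:
P[1]: D(K, 36) = 60; 60 ⊕ 50 = 30.
P[2]: D(K, 54) = 42; 42 ⊕ 36 = 74.
P[3]: D(K, 37) = 6F; 6F ⊕ 54 = 3B.
Blocks that differ from the original plaintext: P[1], P[2].

P[1] = 30, P[2] = 74, P[3] = 3B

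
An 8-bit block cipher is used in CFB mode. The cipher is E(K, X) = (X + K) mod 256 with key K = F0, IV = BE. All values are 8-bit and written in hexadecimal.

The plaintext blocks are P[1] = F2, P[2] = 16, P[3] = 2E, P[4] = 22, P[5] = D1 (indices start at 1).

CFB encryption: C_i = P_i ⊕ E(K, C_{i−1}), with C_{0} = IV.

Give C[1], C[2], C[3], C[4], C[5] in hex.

C[1]: E(K, BE) = AE; F2 ⊕ AE = 5C.
C[2]: E(K, 5C) = 4C; 16 ⊕ 4C = 5A.
C[3]: E(K, 5A) = 4A; 2E ⊕ 4A = 64.
C[4]: E(K, 64) = 54; 22 ⊕ 54 = 76.
C[5]: E(K, 76) = 66; D1 ⊕ 66 = B7.

C[1] = 5C, C[2] = 5A, C[3] = 64, C[4] = 76, C[5] = B7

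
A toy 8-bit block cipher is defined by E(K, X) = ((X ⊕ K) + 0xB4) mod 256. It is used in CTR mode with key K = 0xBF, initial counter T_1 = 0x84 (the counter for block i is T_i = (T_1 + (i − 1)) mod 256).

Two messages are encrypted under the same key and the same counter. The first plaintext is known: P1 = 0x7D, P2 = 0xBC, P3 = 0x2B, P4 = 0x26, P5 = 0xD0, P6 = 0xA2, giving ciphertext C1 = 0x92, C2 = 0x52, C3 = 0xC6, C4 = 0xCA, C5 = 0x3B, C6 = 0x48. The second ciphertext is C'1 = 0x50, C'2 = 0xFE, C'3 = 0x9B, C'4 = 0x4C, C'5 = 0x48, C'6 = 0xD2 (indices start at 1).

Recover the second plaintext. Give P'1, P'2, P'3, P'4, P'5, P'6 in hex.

In CTR with a reused counter, both messages share the same keystream S_i, so C_i ⊕ C'_i = P_i ⊕ P'_i and thus P'_i = P_i ⊕ C_i ⊕ C'_i.
P'1: 0x7D ⊕ 0x92 ⊕ 0x50 = 0xBF.
P'2: 0xBC ⊕ 0x52 ⊕ 0xFE = 0x10.
P'3: 0x2B ⊕ 0xC6 ⊕ 0x9B = 0x76.
P'4: 0x26 ⊕ 0xCA ⊕ 0x4C = 0xA0.
P'5: 0xD0 ⊕ 0x3B ⊕ 0x48 = 0xA3.
P'6: 0xA2 ⊕ 0x48 ⊕ 0xD2 = 0x38.

P'1 = 0xBF, P'2 = 0x10, P'3 = 0x76, P'4 = 0xA0, P'5 = 0xA3, P'6 = 0x38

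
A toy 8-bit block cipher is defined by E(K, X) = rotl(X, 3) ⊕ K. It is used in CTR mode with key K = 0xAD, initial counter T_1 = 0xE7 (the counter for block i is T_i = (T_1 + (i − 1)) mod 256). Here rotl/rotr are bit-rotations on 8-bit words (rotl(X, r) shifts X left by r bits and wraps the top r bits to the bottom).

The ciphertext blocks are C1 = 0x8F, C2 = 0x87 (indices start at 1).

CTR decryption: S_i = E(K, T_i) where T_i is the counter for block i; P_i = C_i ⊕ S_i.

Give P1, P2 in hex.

P1 = 0x1D, P2 = 0x6D

P1: T = 0xE7, S = E(K, T) = 0x92; 0x8F ⊕ 0x92 = 0x1D.
P2: T = 0xE8, S = E(K, T) = 0xEA; 0x87 ⊕ 0xEA = 0x6D.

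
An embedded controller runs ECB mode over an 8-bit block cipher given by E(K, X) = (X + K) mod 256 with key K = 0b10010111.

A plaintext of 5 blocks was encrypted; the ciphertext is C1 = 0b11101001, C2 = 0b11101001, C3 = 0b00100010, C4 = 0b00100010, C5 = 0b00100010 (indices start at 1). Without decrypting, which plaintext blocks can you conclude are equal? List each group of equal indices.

P1 = P2; P3 = P4 = P5

ECB encrypts each block independently with the same key, so equal ciphertext blocks imply equal plaintext blocks.
C1 = C2 = 0b11101001, so P1 = P2.
C3 = C4 = C5 = 0b00100010, so P3 = P4 = P5.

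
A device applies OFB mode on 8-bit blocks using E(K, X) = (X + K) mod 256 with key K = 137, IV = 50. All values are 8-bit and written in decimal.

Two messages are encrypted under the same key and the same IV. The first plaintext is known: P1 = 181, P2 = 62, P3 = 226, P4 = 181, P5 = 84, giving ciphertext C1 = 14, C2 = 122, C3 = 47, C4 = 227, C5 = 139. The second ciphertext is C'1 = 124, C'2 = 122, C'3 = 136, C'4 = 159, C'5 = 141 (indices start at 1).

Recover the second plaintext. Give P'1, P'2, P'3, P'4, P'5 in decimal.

P'1 = 199, P'2 = 62, P'3 = 69, P'4 = 201, P'5 = 82

In OFB with a reused IV, both messages share the same keystream S_i, so C_i ⊕ C'_i = P_i ⊕ P'_i and thus P'_i = P_i ⊕ C_i ⊕ C'_i.
P'1: 181 ⊕ 14 ⊕ 124 = 199.
P'2: 62 ⊕ 122 ⊕ 122 = 62.
P'3: 226 ⊕ 47 ⊕ 136 = 69.
P'4: 181 ⊕ 227 ⊕ 159 = 201.
P'5: 84 ⊕ 139 ⊕ 141 = 82.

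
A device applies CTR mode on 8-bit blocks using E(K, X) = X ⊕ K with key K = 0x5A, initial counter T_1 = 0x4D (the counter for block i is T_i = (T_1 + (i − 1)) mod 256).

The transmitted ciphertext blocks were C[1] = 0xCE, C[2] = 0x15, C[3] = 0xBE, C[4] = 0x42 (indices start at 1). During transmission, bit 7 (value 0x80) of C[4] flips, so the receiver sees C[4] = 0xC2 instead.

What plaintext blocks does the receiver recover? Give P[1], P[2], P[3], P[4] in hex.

CTR decryption: S_i = E(K, T_i) where T_i is the counter for block i; P_i = C_i ⊕ S_i.
Only C[4] changed, to 0xC2. In CTR, a change in C_i flips the same bit in P_i only; the keystream is unaffected. Decrypting the received ciphertext:
P[1]: T = 0x4D, S = E(K, T) = 0x17; 0xCE ⊕ 0x17 = 0xD9.
P[2]: T = 0x4E, S = E(K, T) = 0x14; 0x15 ⊕ 0x14 = 0x01.
P[3]: T = 0x4F, S = E(K, T) = 0x15; 0xBE ⊕ 0x15 = 0xAB.
P[4]: T = 0x50, S = E(K, T) = 0x0A; 0xC2 ⊕ 0x0A = 0xC8.
Blocks that differ from the original plaintext: P[4].

P[1] = 0xD9, P[2] = 0x01, P[3] = 0xAB, P[4] = 0xC8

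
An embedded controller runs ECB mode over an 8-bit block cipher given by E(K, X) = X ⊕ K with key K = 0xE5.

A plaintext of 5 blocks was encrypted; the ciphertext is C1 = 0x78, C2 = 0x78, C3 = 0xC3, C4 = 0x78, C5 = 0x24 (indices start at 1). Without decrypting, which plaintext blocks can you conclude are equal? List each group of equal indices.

ECB encrypts each block independently with the same key, so equal ciphertext blocks imply equal plaintext blocks.
C1 = C2 = C4 = 0x78, so P1 = P2 = P4.

P1 = P2 = P4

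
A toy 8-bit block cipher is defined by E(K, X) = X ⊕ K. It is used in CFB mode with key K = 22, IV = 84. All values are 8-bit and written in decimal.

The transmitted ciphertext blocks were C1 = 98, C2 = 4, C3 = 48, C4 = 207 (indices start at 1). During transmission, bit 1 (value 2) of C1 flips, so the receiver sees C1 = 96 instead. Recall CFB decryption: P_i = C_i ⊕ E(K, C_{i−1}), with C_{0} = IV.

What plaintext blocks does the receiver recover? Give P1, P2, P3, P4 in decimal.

P1 = 34, P2 = 114, P3 = 34, P4 = 233

Only C1 changed, to 96. In CFB, a change in C_i flips the same bit in P_i and garbles P_{i+1}. Decrypting the received ciphertext:
P1: E(K, 84) = 66; 96 ⊕ 66 = 34.
P2: E(K, 96) = 118; 4 ⊕ 118 = 114.
P3: E(K, 4) = 18; 48 ⊕ 18 = 34.
P4: E(K, 48) = 38; 207 ⊕ 38 = 233.
Blocks that differ from the original plaintext: P1, P2.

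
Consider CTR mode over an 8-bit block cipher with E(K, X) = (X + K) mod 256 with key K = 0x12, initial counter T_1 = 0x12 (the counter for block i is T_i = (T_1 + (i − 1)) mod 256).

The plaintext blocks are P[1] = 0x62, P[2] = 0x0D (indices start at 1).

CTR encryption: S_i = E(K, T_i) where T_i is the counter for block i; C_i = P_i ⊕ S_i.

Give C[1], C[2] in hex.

C[1] = 0x46, C[2] = 0x28

C[1]: T = 0x12, S = E(K, T) = 0x24; 0x62 ⊕ 0x24 = 0x46.
C[2]: T = 0x13, S = E(K, T) = 0x25; 0x0D ⊕ 0x25 = 0x28.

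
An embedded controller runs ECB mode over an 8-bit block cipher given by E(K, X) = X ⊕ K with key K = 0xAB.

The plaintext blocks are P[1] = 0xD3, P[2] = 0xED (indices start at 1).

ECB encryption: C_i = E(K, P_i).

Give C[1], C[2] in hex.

C[1] = 0x78, C[2] = 0x46

C[1]: E(K, 0xD3) = 0x78.
C[2]: E(K, 0xED) = 0x46.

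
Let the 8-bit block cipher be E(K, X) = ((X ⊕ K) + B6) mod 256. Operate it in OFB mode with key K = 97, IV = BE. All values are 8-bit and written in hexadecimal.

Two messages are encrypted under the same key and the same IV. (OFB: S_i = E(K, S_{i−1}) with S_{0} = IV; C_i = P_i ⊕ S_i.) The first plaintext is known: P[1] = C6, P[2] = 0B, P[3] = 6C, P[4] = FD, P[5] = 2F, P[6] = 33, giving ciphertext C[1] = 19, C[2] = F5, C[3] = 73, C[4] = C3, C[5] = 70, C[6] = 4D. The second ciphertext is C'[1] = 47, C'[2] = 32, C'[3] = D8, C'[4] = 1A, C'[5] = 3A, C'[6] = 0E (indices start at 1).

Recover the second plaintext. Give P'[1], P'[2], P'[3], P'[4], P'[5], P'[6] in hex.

P'[1] = 98, P'[2] = CC, P'[3] = C7, P'[4] = 24, P'[5] = 65, P'[6] = 70

In OFB with a reused IV, both messages share the same keystream S_i, so C_i ⊕ C'_i = P_i ⊕ P'_i and thus P'_i = P_i ⊕ C_i ⊕ C'_i.
P'[1]: C6 ⊕ 19 ⊕ 47 = 98.
P'[2]: 0B ⊕ F5 ⊕ 32 = CC.
P'[3]: 6C ⊕ 73 ⊕ D8 = C7.
P'[4]: FD ⊕ C3 ⊕ 1A = 24.
P'[5]: 2F ⊕ 70 ⊕ 3A = 65.
P'[6]: 33 ⊕ 4D ⊕ 0E = 70.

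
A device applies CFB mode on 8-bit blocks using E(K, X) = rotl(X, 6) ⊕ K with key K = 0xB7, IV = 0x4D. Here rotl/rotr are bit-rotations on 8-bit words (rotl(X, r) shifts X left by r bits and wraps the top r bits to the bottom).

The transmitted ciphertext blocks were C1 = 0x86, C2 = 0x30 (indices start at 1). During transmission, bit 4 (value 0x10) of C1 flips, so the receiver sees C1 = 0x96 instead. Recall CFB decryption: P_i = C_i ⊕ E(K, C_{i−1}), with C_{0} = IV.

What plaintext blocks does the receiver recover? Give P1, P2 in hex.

P1 = 0x72, P2 = 0x22

Only C1 changed, to 0x96. In CFB, a change in C_i flips the same bit in P_i and garbles P_{i+1}. Decrypting the received ciphertext:
P1: E(K, 0x4D) = 0xE4; 0x96 ⊕ 0xE4 = 0x72.
P2: E(K, 0x96) = 0x12; 0x30 ⊕ 0x12 = 0x22.
Blocks that differ from the original plaintext: P1, P2.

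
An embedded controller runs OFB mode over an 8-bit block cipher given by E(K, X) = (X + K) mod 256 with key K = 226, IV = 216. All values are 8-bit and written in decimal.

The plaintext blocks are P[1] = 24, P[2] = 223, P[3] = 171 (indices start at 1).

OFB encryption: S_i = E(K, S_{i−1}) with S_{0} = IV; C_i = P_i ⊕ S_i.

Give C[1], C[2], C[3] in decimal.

C[1]: S = E(K, 216) = 186; 24 ⊕ 186 = 162.
C[2]: S = E(K, 186) = 156; 223 ⊕ 156 = 67.
C[3]: S = E(K, 156) = 126; 171 ⊕ 126 = 213.

C[1] = 162, C[2] = 67, C[3] = 213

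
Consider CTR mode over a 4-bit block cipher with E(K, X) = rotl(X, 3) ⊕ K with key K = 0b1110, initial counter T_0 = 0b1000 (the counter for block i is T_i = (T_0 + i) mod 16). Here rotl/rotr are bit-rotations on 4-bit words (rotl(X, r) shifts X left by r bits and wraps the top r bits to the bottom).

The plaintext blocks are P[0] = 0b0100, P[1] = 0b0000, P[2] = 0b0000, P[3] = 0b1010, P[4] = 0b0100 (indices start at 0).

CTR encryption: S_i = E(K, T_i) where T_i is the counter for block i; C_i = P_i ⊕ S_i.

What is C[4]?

C[4] = 0b1100

C[0]: T = 0b1000, S = E(K, T) = 0b1010; 0b0100 ⊕ 0b1010 = 0b1110.
C[1]: T = 0b1001, S = E(K, T) = 0b0010; 0b0000 ⊕ 0b0010 = 0b0010.
C[2]: T = 0b1010, S = E(K, T) = 0b1011; 0b0000 ⊕ 0b1011 = 0b1011.
C[3]: T = 0b1011, S = E(K, T) = 0b0011; 0b1010 ⊕ 0b0011 = 0b1001.
C[4]: T = 0b1100, S = E(K, T) = 0b1000; 0b0100 ⊕ 0b1000 = 0b1100.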